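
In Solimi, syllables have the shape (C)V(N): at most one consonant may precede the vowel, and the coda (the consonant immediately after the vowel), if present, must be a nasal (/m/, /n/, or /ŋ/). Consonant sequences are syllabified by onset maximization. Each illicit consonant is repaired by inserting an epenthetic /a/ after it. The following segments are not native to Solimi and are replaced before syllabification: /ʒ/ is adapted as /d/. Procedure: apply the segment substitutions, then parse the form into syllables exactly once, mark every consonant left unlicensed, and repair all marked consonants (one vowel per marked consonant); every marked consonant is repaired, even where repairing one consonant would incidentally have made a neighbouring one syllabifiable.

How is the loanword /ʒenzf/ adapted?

denzafa

Substitution: /ʒ/ → /d/, giving /denzf/.
Under (C)V(N), the unsyllabifiable consonants are /z/, /f/ (only a nasal (/m/, /n/, or /ŋ/) is licensed in coda position; onsets are limited to one consonant).
Each unlicensed consonant becomes the onset of a new syllable: /z/ → /za/, /f/ → /fa/.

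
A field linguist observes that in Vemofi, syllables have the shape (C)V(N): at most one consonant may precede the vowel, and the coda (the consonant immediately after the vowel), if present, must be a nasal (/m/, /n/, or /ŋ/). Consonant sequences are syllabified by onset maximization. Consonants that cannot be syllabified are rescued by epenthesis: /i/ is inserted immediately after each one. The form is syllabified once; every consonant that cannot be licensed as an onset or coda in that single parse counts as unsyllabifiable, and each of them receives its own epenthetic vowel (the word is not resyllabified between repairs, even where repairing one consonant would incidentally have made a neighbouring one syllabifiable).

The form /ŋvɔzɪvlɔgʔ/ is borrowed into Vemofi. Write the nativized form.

Under (C)V(N), the unsyllabifiable consonants are /ŋ/, /v/, /g/, /ʔ/ (only a nasal (/m/, /n/, or /ŋ/) is licensed in coda position; onsets are limited to one consonant).
Epenthesis after each stranded consonant: /ŋ/ → /ŋi/, /v/ → /vi/, /g/ → /gi/, /ʔ/ → /ʔi/.

ŋivɔzɪvilɔgiʔi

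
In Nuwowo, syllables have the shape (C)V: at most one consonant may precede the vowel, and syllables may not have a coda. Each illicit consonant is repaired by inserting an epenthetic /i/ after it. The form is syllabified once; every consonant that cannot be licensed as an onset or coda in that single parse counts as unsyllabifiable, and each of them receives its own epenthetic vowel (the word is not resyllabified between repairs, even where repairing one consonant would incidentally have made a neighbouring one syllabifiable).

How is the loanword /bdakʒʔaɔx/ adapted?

The consonants /b/, /k/, /ʒ/, /x/ cannot be parsed into a legal (C)V syllable (no codas are permitted; onsets are limited to one consonant).
Epenthesis after each stranded consonant: /b/ → /bi/, /k/ → /ki/, /ʒ/ → /ʒi/, /x/ → /xi/.

bidakiʒiʔaɔxi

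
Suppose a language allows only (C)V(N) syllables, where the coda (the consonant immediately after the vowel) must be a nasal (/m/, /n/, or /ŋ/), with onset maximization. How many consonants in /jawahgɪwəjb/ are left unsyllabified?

The consonants /h/, /j/, /b/ cannot be parsed into a legal (C)V(N) syllable (only a nasal (/m/, /n/, or /ŋ/) is licensed in coda position; onsets are limited to one consonant).

3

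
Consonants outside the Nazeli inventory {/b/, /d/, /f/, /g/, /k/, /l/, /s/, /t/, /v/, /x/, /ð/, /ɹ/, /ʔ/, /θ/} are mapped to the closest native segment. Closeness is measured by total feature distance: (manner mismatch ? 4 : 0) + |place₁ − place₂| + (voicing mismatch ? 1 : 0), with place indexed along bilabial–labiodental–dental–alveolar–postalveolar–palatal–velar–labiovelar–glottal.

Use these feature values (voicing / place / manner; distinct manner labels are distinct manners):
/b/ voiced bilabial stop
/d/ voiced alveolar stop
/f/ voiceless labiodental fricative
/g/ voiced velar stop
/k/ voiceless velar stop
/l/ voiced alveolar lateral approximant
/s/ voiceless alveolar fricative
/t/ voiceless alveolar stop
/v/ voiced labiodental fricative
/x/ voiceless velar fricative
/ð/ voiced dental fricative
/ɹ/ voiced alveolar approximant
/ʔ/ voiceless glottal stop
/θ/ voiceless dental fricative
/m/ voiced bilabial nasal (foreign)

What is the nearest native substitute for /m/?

b

/b/ is closest: manner differs (nasal→stop, +4), place distance 0 (bilabial→bilabial), same voicing; total 4. Next closest is /v/ at distance 5.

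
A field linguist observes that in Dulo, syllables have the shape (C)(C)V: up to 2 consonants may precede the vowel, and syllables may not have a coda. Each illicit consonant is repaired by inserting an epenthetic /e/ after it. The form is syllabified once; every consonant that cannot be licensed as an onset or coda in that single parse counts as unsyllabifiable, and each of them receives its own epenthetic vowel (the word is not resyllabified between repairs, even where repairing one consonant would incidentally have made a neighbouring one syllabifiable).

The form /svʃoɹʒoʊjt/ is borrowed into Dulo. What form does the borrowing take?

Under (C)(C)V, the unsyllabifiable consonants are /s/, /j/, /t/ (no codas are permitted; onsets may contain at most 2 consonants).
Epenthesis after each stranded consonant: /s/ → /se/, /j/ → /je/, /t/ → /te/.

sevʃoɹʒoʊjete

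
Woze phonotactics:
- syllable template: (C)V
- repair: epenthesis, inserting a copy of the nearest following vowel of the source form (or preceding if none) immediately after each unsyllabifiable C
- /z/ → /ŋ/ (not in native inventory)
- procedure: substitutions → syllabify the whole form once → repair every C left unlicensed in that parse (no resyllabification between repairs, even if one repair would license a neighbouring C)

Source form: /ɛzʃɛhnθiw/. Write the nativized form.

ɛŋɛʃɛhiniθiwi

Substitution: /z/ → /ŋ/, giving /ɛŋʃɛhnθiw/.
Syllabifying with onset maximization leaves /ŋ/, /h/, /n/, /w/ stranded (no codas are permitted; onsets are limited to one consonant).
Each unlicensed consonant becomes the onset of a new syllable: /ŋ/ → /ŋɛ/, /h/ → /hi/, /n/ → /ni/, /w/ → /wi/.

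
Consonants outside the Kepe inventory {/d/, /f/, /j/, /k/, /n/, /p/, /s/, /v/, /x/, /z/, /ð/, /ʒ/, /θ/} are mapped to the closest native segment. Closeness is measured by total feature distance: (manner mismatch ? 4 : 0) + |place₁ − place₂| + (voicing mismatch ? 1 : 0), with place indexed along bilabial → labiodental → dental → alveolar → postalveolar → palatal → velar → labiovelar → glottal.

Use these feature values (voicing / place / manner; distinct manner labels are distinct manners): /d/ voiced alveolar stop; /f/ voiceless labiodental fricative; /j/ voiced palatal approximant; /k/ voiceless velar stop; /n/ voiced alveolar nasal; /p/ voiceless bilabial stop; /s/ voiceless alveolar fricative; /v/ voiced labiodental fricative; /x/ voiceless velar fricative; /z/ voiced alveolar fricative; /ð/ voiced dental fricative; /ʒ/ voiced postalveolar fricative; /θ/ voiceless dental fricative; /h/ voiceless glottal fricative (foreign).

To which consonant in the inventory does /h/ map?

/x/ is closest: same manner (fricative), place distance 2 (glottal→velar), same voicing; total 2. Next closest is /s/ at distance 5.

x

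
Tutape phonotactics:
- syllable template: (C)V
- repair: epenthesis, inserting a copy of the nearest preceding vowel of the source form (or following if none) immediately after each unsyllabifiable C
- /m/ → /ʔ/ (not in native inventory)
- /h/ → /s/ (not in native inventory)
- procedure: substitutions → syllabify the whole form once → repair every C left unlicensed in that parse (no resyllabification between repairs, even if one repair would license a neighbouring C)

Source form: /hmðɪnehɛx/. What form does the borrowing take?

Substitution: /h/ → /s/, /m/ → /ʔ/, giving /sʔðɪnesɛx/.
Syllabifying with onset maximization leaves /s/, /ʔ/, /x/ stranded (no codas are permitted; onsets are limited to one consonant).
Each unlicensed consonant becomes the onset of a new syllable: /s/ → /sɪ/, /ʔ/ → /ʔɪ/, /x/ → /xɛ/.

sɪʔɪðɪnesɛxɛ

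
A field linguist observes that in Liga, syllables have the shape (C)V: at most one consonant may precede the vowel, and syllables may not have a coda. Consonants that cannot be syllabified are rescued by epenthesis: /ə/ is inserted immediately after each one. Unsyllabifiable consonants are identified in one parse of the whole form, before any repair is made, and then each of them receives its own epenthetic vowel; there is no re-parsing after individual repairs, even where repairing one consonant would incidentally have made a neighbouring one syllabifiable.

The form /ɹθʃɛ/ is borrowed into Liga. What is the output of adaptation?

ɹəθəʃɛ

Syllabifying with onset maximization leaves /ɹ/, /θ/ stranded (no codas are permitted; onsets are limited to one consonant).
Inserting the epenthetic vowel yields /ɹ/ → /ɹə/, /θ/ → /θə/.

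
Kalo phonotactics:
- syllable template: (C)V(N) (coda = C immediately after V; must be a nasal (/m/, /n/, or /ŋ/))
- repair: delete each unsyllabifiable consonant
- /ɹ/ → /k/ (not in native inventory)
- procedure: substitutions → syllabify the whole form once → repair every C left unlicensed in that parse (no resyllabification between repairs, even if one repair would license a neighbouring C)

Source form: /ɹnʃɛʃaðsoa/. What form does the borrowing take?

Substitution: /ɹ/ → /k/, giving /knʃɛʃaðsoa/.
Syllabifying with onset maximization leaves /k/, /n/, /ð/ stranded (only a nasal (/m/, /n/, or /ŋ/) is licensed in coda position; onsets are limited to one consonant).
Each unlicensed consonant is deleted: /k/, /n/, /ð/.

ʃɛʃasoa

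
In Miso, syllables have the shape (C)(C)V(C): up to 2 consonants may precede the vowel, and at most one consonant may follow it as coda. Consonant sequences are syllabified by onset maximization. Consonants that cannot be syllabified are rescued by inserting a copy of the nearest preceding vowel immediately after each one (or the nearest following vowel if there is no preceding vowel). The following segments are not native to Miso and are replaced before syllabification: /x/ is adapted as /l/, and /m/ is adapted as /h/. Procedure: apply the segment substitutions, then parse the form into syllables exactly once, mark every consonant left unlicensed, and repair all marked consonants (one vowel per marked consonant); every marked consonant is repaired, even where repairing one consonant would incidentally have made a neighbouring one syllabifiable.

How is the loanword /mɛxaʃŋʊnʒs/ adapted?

hɛlaʃŋʊnʒʊsʊ

Substitution: /m/ → /h/, /x/ → /l/, giving /hɛlaʃŋʊnʒs/.
Under (C)(C)V(C), the unsyllabifiable consonants are /ʒ/, /s/ (at most one coda consonant is licensed; onsets may contain at most 2 consonants).
Epenthesis after each stranded consonant: /ʒ/ → /ʒʊ/, /s/ → /sʊ/.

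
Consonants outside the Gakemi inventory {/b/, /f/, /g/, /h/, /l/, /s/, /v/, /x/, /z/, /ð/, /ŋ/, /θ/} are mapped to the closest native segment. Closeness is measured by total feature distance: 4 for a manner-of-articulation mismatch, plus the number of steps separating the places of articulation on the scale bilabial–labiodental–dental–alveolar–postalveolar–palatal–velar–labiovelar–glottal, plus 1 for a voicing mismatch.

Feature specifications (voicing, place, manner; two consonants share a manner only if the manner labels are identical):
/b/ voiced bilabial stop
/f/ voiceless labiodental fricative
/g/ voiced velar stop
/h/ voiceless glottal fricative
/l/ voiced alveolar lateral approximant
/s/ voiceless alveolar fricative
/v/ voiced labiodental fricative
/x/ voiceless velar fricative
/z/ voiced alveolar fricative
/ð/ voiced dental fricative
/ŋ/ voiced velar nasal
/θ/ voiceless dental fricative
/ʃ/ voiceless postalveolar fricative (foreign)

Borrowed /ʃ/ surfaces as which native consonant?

/s/ is closest: same manner (fricative), place distance 1 (postalveolar→alveolar), same voicing; total 1. Next closest is /x/ at distance 2.

s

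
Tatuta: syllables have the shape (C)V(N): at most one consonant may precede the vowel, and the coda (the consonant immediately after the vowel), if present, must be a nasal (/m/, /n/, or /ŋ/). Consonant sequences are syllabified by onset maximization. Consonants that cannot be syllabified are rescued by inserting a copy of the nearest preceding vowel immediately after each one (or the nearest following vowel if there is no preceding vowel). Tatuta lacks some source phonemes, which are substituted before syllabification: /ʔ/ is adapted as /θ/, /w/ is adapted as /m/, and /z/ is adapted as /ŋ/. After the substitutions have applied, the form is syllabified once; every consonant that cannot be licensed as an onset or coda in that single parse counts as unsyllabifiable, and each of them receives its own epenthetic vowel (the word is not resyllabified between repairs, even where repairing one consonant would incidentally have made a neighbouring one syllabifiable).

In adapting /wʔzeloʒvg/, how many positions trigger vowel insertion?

5

After substitution the input is /mθŋeloʒvg/.
The unsyllabifiable consonants are /m/, /θ/, /ʒ/, /v/, /g/; each receives one epenthetic vowel.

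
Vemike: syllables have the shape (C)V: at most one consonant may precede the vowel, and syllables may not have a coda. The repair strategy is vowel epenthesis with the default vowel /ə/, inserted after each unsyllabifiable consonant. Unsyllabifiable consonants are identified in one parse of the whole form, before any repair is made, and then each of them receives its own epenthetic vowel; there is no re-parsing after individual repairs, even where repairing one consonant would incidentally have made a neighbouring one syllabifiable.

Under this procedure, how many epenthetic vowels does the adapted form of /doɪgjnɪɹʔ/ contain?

The unsyllabifiable consonants are /g/, /j/, /ɹ/, /ʔ/; each receives one epenthetic vowel.

4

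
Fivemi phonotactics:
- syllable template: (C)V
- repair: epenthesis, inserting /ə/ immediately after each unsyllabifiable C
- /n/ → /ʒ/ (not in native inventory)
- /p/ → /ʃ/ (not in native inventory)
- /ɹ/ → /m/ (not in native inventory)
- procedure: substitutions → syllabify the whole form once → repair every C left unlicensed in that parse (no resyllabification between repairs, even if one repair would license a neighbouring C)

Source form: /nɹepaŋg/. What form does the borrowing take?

ʒəmeʃaŋəgə

Substitution: /n/ → /ʒ/, /ɹ/ → /m/, /p/ → /ʃ/, giving /ʒmeʃaŋg/.
Syllabifying with onset maximization leaves /ʒ/, /ŋ/, /g/ stranded (no codas are permitted; onsets are limited to one consonant).
Each unlicensed consonant becomes the onset of a new syllable: /ʒ/ → /ʒə/, /ŋ/ → /ŋə/, /g/ → /gə/.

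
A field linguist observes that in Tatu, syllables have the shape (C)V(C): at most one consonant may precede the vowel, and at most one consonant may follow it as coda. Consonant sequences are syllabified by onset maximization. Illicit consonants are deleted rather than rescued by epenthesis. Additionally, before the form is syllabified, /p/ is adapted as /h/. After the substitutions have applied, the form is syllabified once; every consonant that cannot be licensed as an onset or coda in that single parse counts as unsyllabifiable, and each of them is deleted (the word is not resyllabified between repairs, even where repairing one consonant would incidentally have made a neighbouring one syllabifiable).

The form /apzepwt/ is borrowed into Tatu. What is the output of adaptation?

Substitution: /p/ → /h/, giving /ahzehwt/.
Syllabifying with onset maximization leaves /w/, /t/ stranded (at most one coda consonant is licensed; onsets are limited to one consonant).
Deletion applies to /w/, /t/.

ahzeh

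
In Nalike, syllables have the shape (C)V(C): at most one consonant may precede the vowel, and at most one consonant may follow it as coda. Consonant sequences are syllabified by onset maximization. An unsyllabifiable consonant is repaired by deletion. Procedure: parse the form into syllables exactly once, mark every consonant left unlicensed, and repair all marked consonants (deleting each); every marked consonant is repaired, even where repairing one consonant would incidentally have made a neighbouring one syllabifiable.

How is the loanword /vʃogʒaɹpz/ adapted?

ʃogʒaɹ

Under (C)V(C), the unsyllabifiable consonants are /v/, /p/, /z/ (at most one coda consonant is licensed; onsets are limited to one consonant).
Each unlicensed consonant is deleted: /v/, /p/, /z/.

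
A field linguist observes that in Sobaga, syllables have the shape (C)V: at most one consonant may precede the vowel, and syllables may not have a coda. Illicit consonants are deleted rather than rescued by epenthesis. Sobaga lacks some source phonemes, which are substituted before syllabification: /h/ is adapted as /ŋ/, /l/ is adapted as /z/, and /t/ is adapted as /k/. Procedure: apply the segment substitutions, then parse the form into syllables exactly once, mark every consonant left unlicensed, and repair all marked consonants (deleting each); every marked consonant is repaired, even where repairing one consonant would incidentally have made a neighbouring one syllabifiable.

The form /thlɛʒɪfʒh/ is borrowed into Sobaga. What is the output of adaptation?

Substitution: /t/ → /k/, /h/ → /ŋ/, /l/ → /z/, giving /kŋzɛʒɪfʒŋ/.
Syllabifying with onset maximization leaves /k/, /ŋ/, /f/, /ʒ/, /ŋ/ stranded (no codas are permitted; onsets are limited to one consonant).
Deletion applies to /k/, /ŋ/, /f/, /ʒ/, /ŋ/.

zɛʒɪ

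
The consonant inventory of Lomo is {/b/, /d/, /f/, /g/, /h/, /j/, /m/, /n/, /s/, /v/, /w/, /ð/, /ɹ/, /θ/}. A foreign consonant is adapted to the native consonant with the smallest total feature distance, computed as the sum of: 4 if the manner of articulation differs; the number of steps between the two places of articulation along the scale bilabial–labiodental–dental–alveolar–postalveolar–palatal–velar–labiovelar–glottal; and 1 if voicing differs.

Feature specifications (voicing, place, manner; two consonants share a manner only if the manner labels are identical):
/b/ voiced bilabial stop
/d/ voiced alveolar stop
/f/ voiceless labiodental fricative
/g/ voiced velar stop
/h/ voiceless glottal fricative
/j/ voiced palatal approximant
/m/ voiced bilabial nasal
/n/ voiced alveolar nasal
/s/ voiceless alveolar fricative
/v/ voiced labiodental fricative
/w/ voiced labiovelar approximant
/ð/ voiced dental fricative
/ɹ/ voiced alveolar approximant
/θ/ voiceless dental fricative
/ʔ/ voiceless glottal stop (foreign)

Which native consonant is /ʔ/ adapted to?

/g/ is closest: same manner (stop), place distance 2 (glottal→velar), voicing differs (+1); total 3. Next closest is /h/ at distance 4.

g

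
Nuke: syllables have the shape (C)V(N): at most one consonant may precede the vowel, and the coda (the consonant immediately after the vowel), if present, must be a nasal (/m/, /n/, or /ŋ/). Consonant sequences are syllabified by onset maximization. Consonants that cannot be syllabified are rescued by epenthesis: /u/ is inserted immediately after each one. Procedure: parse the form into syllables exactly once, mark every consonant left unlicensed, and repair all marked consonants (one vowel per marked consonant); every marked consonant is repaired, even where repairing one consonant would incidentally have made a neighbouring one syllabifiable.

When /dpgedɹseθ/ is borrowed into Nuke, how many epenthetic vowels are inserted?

The unsyllabifiable consonants are /d/, /p/, /d/, /ɹ/, /θ/; each receives one epenthetic vowel.

5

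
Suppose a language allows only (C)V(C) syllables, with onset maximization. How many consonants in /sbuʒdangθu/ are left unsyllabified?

2

The consonants /s/, /g/ cannot be parsed into a legal (C)V(C) syllable (at most one coda consonant is licensed; onsets are limited to one consonant).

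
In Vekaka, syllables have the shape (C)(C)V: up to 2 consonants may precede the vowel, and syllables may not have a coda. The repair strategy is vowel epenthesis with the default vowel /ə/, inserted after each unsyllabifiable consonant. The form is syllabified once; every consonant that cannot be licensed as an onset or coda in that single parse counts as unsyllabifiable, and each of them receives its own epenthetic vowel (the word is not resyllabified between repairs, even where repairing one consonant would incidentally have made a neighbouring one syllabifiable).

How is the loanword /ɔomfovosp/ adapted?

Syllabifying with onset maximization leaves /s/, /p/ stranded (no codas are permitted; onsets may contain at most 2 consonants).
Inserting the epenthetic vowel yields /s/ → /sə/, /p/ → /pə/.

ɔomfovosəpə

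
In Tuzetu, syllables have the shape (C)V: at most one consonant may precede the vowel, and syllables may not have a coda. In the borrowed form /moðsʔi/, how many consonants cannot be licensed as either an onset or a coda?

Under (C)V, the unsyllabifiable consonants are /ð/, /s/ (no codas are permitted; onsets are limited to one consonant).

2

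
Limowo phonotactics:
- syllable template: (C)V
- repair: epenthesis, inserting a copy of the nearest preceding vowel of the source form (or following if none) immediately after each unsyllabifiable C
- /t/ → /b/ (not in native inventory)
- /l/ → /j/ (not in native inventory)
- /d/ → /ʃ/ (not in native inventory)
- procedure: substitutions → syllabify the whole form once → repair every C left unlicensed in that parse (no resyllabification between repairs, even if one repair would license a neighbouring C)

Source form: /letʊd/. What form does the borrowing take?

jebʊʃʊ

Substitution: /l/ → /j/, /t/ → /b/, /d/ → /ʃ/, giving /jebʊʃ/.
The consonants /ʃ/ cannot be parsed into a legal (C)V syllable (no codas are permitted; onsets are limited to one consonant).
Each unlicensed consonant becomes the onset of a new syllable: /ʃ/ → /ʃʊ/.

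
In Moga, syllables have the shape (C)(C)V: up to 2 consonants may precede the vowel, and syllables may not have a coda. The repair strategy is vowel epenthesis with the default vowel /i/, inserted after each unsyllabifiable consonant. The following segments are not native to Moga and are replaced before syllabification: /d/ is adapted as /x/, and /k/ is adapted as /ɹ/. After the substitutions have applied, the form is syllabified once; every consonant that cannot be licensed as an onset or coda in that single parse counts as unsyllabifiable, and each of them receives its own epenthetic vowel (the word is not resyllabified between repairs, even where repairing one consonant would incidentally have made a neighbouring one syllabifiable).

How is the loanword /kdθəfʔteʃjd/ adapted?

Substitution: /k/ → /ɹ/, /d/ → /x/, giving /ɹxθəfʔteʃjx/.
Under (C)(C)V, the unsyllabifiable consonants are /ɹ/, /f/, /ʃ/, /j/, /x/ (no codas are permitted; onsets may contain at most 2 consonants).
Inserting the epenthetic vowel yields /ɹ/ → /ɹi/, /f/ → /fi/, /ʃ/ → /ʃi/, /j/ → /ji/, /x/ → /xi/.

ɹixθəfiʔteʃijixi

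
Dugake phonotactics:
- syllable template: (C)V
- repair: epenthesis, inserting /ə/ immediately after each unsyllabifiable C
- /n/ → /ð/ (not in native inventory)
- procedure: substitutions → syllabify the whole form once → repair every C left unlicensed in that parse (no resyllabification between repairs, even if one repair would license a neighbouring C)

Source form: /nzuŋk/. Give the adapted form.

ðəzuŋəkə

Substitution: /n/ → /ð/, giving /ðzuŋk/.
The consonants /ð/, /ŋ/, /k/ cannot be parsed into a legal (C)V syllable (no codas are permitted; onsets are limited to one consonant).
Inserting the epenthetic vowel yields /ð/ → /ðə/, /ŋ/ → /ŋə/, /k/ → /kə/.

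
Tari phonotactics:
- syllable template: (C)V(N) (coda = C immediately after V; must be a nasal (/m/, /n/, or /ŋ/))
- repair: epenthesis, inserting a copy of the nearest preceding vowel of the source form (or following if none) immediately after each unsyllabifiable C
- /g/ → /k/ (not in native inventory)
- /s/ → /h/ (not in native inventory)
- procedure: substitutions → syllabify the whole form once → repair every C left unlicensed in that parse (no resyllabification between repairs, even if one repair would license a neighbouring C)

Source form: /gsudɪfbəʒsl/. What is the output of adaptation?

Substitution: /g/ → /k/, /s/ → /h/, giving /khudɪfbəʒhl/.
The consonants /k/, /f/, /ʒ/, /h/, /l/ cannot be parsed into a legal (C)V(N) syllable (only a nasal (/m/, /n/, or /ŋ/) is licensed in coda position; onsets are limited to one consonant).
Epenthesis after each stranded consonant: /k/ → /ku/, /f/ → /fɪ/, /ʒ/ → /ʒə/, /h/ → /hə/, /l/ → /lə/.

kuhudɪfɪbəʒəhələ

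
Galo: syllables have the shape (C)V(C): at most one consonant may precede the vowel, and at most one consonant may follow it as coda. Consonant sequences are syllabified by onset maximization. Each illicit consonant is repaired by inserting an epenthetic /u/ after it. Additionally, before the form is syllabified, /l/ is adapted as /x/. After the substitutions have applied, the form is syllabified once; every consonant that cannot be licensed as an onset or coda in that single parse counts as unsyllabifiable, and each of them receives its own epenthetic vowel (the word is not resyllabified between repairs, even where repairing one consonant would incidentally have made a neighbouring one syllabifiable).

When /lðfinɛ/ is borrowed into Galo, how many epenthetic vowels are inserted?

2

After substitution the input is /xðfinɛ/.
The unsyllabifiable consonants are /x/, /ð/; each receives one epenthetic vowel.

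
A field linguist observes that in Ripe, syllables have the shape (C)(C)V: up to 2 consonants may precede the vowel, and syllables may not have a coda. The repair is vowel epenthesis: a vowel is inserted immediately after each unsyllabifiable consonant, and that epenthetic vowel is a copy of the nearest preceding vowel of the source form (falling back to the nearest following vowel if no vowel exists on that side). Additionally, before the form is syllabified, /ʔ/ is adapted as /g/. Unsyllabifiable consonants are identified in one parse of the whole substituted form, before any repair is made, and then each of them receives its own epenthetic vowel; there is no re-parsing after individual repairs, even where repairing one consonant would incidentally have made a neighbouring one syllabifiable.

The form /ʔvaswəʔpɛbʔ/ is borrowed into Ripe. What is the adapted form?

Substitution: /ʔ/ → /g/, giving /gvaswəgpɛbg/.
Under (C)(C)V, the unsyllabifiable consonants are /b/, /g/ (no codas are permitted; onsets may contain at most 2 consonants).
Epenthesis after each stranded consonant: /b/ → /bɛ/, /g/ → /gɛ/.

gvaswəgpɛbɛgɛ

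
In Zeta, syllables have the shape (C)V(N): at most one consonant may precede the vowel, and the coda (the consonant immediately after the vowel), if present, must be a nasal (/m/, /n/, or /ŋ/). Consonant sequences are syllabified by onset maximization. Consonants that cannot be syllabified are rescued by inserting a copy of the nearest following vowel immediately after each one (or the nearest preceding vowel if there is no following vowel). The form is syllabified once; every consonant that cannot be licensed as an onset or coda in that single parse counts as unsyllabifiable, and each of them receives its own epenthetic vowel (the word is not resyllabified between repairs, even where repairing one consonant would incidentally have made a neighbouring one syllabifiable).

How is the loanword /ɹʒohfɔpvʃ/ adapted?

ɹoʒohɔfɔpɔvɔʃɔ

The consonants /ɹ/, /h/, /p/, /v/, /ʃ/ cannot be parsed into a legal (C)V(N) syllable (only a nasal (/m/, /n/, or /ŋ/) is licensed in coda position; onsets are limited to one consonant).
Inserting the epenthetic vowel yields /ɹ/ → /ɹo/, /h/ → /hɔ/, /p/ → /pɔ/, /v/ → /vɔ/, /ʃ/ → /ʃɔ/.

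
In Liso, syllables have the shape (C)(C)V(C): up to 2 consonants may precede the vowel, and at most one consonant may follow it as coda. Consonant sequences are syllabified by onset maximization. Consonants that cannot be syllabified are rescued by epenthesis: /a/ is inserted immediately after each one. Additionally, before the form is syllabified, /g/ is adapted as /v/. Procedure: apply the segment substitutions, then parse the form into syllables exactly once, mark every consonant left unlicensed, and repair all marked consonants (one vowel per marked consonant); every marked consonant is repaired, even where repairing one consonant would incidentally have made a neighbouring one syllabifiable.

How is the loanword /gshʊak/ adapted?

Substitution: /g/ → /v/, giving /vshʊak/.
Under (C)(C)V(C), the unsyllabifiable consonants are /v/ (at most one coda consonant is licensed; onsets may contain at most 2 consonants).
Inserting the epenthetic vowel yields /v/ → /va/.

vashʊak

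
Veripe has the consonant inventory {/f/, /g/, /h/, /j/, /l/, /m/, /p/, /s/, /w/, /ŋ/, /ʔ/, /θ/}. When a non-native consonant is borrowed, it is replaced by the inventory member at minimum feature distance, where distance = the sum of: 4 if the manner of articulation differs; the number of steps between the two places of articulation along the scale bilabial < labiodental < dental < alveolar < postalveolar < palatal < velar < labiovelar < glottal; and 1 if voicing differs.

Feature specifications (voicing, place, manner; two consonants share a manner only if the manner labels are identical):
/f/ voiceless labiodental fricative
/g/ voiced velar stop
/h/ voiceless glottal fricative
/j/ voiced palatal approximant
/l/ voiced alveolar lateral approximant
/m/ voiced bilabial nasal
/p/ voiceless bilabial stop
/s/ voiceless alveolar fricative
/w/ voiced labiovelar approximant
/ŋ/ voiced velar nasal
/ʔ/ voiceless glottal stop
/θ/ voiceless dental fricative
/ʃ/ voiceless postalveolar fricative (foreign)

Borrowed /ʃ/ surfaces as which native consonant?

/s/ is closest: same manner (fricative), place distance 1 (postalveolar→alveolar), same voicing; total 1. Next closest is /θ/ at distance 2.

s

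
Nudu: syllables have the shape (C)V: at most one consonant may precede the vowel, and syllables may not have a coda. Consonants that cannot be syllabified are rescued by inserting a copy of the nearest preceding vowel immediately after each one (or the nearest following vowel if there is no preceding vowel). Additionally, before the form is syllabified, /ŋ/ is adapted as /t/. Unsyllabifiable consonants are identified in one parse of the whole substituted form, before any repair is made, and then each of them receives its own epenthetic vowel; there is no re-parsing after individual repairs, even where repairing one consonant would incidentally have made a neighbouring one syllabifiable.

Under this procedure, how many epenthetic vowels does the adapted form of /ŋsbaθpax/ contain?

After substitution the input is /tsbaθpax/.
The unsyllabifiable consonants are /t/, /s/, /θ/, /x/; each receives one epenthetic vowel.

4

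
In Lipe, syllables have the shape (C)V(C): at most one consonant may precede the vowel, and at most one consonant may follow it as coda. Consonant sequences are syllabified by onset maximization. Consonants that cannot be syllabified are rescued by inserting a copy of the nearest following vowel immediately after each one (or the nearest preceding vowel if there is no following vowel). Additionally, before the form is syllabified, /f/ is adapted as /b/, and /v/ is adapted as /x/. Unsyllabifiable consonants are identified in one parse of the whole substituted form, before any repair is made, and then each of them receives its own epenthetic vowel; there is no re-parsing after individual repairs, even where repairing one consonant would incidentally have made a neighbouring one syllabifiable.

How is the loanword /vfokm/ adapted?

Substitution: /v/ → /x/, /f/ → /b/, giving /xbokm/.
Under (C)V(C), the unsyllabifiable consonants are /x/, /m/ (at most one coda consonant is licensed; onsets are limited to one consonant).
Inserting the epenthetic vowel yields /x/ → /xo/, /m/ → /mo/.

xobokmo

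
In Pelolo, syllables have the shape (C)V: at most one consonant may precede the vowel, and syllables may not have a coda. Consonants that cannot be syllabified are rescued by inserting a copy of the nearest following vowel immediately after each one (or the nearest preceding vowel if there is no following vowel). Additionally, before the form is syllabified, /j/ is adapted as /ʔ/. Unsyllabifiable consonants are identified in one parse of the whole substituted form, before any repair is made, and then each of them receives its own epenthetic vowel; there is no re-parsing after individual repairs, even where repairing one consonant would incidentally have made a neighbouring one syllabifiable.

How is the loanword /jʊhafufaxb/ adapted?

ʔʊhafufaxaba

Substitution: /j/ → /ʔ/, giving /ʔʊhafufaxb/.
The consonants /x/, /b/ cannot be parsed into a legal (C)V syllable (no codas are permitted; onsets are limited to one consonant).
Inserting the epenthetic vowel yields /x/ → /xa/, /b/ → /ba/.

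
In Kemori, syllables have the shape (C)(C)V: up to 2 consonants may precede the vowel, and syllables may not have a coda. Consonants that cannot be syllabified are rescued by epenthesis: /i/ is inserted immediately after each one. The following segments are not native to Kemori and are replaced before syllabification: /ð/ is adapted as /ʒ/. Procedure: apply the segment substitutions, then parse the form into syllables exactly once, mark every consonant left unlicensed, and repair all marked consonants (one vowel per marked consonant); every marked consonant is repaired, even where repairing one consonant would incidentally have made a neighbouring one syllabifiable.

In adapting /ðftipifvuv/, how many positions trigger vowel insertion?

After substitution the input is /ʒftipifvuv/.
The unsyllabifiable consonants are /ʒ/, /v/; each receives one epenthetic vowel.

2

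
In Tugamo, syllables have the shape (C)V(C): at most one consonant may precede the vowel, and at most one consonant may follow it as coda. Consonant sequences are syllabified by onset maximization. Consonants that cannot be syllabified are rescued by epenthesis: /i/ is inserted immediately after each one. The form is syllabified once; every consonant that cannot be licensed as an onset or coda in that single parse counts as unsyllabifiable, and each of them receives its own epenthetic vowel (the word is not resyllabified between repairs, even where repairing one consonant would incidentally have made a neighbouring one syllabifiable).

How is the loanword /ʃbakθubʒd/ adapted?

ʃibakθubʒidi

Syllabifying with onset maximization leaves /ʃ/, /ʒ/, /d/ stranded (at most one coda consonant is licensed; onsets are limited to one consonant).
Each unlicensed consonant becomes the onset of a new syllable: /ʃ/ → /ʃi/, /ʒ/ → /ʒi/, /d/ → /di/.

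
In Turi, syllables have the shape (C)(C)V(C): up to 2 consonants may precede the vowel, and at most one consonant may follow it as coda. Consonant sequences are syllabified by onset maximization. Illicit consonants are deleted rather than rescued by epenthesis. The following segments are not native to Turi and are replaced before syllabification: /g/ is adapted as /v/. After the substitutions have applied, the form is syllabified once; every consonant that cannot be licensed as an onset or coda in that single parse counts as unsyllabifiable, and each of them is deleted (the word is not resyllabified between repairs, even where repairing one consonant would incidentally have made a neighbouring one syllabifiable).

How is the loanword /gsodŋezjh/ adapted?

Substitution: /g/ → /v/, giving /vsodŋezjh/.
The consonants /j/, /h/ cannot be parsed into a legal (C)(C)V(C) syllable (at most one coda consonant is licensed; onsets may contain at most 2 consonants).
Each unlicensed consonant is deleted: /j/, /h/.

vsodŋez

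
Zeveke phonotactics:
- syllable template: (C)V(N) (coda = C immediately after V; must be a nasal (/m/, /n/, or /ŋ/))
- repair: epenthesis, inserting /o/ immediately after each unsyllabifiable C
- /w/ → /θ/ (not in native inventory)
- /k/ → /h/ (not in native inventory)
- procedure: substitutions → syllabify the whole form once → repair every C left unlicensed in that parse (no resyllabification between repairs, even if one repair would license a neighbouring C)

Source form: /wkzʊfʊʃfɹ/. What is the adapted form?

Substitution: /w/ → /θ/, /k/ → /h/, giving /θhzʊfʊʃfɹ/.
Under (C)V(N), the unsyllabifiable consonants are /θ/, /h/, /ʃ/, /f/, /ɹ/ (only a nasal (/m/, /n/, or /ŋ/) is licensed in coda position; onsets are limited to one consonant).
Inserting the epenthetic vowel yields /θ/ → /θo/, /h/ → /ho/, /ʃ/ → /ʃo/, /f/ → /fo/, /ɹ/ → /ɹo/.

θohozʊfʊʃofoɹo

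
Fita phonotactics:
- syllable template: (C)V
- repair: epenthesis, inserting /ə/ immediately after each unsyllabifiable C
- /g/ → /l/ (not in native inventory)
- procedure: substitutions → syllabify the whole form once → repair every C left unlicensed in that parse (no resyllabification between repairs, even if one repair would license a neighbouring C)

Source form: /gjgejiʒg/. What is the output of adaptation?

Substitution: /g/ → /l/, giving /ljlejiʒl/.
Under (C)V, the unsyllabifiable consonants are /l/, /j/, /ʒ/, /l/ (no codas are permitted; onsets are limited to one consonant).
Epenthesis after each stranded consonant: /l/ → /lə/, /j/ → /jə/, /ʒ/ → /ʒə/, /l/ → /lə/.

ləjəlejiʒələ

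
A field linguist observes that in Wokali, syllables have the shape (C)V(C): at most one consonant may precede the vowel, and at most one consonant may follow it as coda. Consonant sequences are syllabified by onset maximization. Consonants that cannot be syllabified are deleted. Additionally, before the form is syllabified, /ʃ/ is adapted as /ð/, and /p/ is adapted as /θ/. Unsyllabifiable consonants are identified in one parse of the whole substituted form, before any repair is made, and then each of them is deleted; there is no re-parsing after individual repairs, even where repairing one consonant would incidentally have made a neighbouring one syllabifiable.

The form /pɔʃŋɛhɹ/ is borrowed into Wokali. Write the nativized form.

θɔðŋɛh

Substitution: /p/ → /θ/, /ʃ/ → /ð/, giving /θɔðŋɛhɹ/.
Syllabifying with onset maximization leaves /ɹ/ stranded (at most one coda consonant is licensed; onsets are limited to one consonant).
Deleting the stranded consonants removes /ɹ/.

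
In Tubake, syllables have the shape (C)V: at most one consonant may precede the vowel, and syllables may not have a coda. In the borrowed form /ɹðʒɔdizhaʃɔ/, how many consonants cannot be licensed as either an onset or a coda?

The consonants /ɹ/, /ð/, /z/ cannot be parsed into a legal (C)V syllable (no codas are permitted; onsets are limited to one consonant).

3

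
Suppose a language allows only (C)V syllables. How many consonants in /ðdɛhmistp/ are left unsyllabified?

5

The consonants /ð/, /h/, /s/, /t/, /p/ cannot be parsed into a legal (C)V syllable (no codas are permitted; onsets are limited to one consonant).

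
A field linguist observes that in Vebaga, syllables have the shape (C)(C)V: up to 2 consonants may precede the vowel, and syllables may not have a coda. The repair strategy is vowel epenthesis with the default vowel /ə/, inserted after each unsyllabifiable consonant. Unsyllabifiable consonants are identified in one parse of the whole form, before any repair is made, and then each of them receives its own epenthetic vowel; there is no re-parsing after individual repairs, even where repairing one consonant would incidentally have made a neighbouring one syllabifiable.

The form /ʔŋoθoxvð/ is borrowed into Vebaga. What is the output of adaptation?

Syllabifying with onset maximization leaves /x/, /v/, /ð/ stranded (no codas are permitted; onsets may contain at most 2 consonants).
Epenthesis after each stranded consonant: /x/ → /xə/, /v/ → /və/, /ð/ → /ðə/.

ʔŋoθoxəvəðə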